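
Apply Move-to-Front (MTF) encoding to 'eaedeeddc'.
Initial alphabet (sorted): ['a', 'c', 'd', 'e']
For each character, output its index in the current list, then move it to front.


MTF encoding:
'e': index 3 in ['a', 'c', 'd', 'e'] -> ['e', 'a', 'c', 'd']
'a': index 1 in ['e', 'a', 'c', 'd'] -> ['a', 'e', 'c', 'd']
'e': index 1 in ['a', 'e', 'c', 'd'] -> ['e', 'a', 'c', 'd']
'd': index 3 in ['e', 'a', 'c', 'd'] -> ['d', 'e', 'a', 'c']
'e': index 1 in ['d', 'e', 'a', 'c'] -> ['e', 'd', 'a', 'c']
'e': index 0 in ['e', 'd', 'a', 'c'] -> ['e', 'd', 'a', 'c']
'd': index 1 in ['e', 'd', 'a', 'c'] -> ['d', 'e', 'a', 'c']
'd': index 0 in ['d', 'e', 'a', 'c'] -> ['d', 'e', 'a', 'c']
'c': index 3 in ['d', 'e', 'a', 'c'] -> ['c', 'd', 'e', 'a']


Output: [3, 1, 1, 3, 1, 0, 1, 0, 3]


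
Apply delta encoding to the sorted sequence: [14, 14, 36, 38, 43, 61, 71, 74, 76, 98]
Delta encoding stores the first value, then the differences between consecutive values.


First value: 14
Deltas:
  14 - 14 = 0
  36 - 14 = 22
  38 - 36 = 2
  43 - 38 = 5
  61 - 43 = 18
  71 - 61 = 10
  74 - 71 = 3
  76 - 74 = 2
  98 - 76 = 22


Delta encoded: [14, 0, 22, 2, 5, 18, 10, 3, 2, 22]


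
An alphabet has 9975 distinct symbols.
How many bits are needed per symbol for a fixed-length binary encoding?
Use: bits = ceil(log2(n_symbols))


log2(9975) = 13.2841
Bracket: 2^13 = 8192 < 9975 <= 2^14 = 16384
So ceil(log2(9975)) = 14

bits = ceil(log2(9975)) = ceil(13.2841) = 14 bits


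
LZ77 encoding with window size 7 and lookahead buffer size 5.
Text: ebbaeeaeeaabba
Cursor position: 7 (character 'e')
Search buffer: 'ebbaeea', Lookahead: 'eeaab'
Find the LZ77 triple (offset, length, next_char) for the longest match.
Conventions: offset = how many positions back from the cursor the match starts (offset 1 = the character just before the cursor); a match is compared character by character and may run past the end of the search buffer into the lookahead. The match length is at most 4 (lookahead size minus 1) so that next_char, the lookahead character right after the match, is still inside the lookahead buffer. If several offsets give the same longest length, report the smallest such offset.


Try each offset into the search buffer:
  offset=1 (pos 6, char 'a'): match length 0
  offset=2 (pos 5, char 'e'): match length 1
  offset=3 (pos 4, char 'e'): match length 3
  offset=4 (pos 3, char 'a'): match length 0
  offset=5 (pos 2, char 'b'): match length 0
  offset=6 (pos 1, char 'b'): match length 0
  offset=7 (pos 0, char 'e'): match length 1
Longest match has length 3 at offset 3.
next_char = character at position 7 + 3 = 10 -> 'a'

Best match: offset=3, length=3 (matching 'eea' starting at position 4)
LZ77 triple: (3, 3, 'a')


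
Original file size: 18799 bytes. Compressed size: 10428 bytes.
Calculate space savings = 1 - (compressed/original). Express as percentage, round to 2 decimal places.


ratio = compressed/original = 10428/18799 = 0.55471
savings = 1 - ratio = 1 - 0.55471 = 0.44529
as a percentage: 0.44529 * 100 = 44.53%

Space savings = 1 - 10428/18799 = 44.53%


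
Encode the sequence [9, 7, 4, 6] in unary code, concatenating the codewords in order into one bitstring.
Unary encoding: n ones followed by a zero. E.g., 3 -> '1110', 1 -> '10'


Encode each number as n ones followed by a terminating 0:
  9 -> 1111111110 (10 bits)
  7 -> 11111110 (8 bits)
  4 -> 11110 (5 bits)
  6 -> 1111110 (7 bits)
Total length = 10 + 8 + 5 + 7 = 30 bits.

Unary([9, 7, 4, 6]) = 111111111011111110111101111110 (30 bits)


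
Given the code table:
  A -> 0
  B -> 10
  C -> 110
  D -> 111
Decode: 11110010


Decoding:
111 -> D
10 -> B
0 -> A
10 -> B


Result: DBAB


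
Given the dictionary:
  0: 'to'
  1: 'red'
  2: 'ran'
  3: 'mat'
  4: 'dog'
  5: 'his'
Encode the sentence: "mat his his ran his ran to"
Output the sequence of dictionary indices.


Look up each word in the dictionary:
  'mat' -> 3
  'his' -> 5
  'his' -> 5
  'ran' -> 2
  'his' -> 5
  'ran' -> 2
  'to' -> 0

Encoded: [3, 5, 5, 2, 5, 2, 0]


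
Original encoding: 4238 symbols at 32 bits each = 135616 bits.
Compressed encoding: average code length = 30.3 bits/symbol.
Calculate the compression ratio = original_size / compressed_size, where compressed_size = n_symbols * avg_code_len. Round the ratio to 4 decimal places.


original_size = n_symbols * orig_bits = 4238 * 32 = 135616 bits
compressed_size = n_symbols * avg_code_len = 4238 * 30.3 = 128411.4 bits
ratio = original_size / compressed_size = 135616 / 128411.4 = 1.0561

Compression ratio = 1.0561


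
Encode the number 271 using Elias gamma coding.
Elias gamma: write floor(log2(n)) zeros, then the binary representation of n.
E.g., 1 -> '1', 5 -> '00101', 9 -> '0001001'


num_bits = floor(log2(271)) + 1 = 9
leading_zeros = num_bits - 1 = 8
binary(271) = 100001111

Elias gamma(271) = '00000000' + '100001111' = 00000000100001111 (17 bits)


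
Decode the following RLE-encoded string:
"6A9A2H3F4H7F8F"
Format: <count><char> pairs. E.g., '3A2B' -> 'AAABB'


Expanding each <count><char> pair:
  6A -> 'AAAAAA'
  9A -> 'AAAAAAAAA'
  2H -> 'HH'
  3F -> 'FFF'
  4H -> 'HHHH'
  7F -> 'FFFFFFF'
  8F -> 'FFFFFFFF'

Decoded = AAAAAAAAAAAAAAAHHFFFHHHHFFFFFFFFFFFFFFF


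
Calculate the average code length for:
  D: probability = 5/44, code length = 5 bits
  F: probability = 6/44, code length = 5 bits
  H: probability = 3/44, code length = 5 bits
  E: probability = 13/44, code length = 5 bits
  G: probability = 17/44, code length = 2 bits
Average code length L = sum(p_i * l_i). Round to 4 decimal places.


Weighted contributions p_i * l_i:
  D: (5/44) * 5 = 25/44
  F: (6/44) * 5 = 30/44
  H: (3/44) * 5 = 15/44
  E: (13/44) * 5 = 65/44
  G: (17/44) * 2 = 34/44
Sum = (25 + 30 + 15 + 65 + 34)/44 = 169/44

L = 169/44 = 3.8409 bits/symbol


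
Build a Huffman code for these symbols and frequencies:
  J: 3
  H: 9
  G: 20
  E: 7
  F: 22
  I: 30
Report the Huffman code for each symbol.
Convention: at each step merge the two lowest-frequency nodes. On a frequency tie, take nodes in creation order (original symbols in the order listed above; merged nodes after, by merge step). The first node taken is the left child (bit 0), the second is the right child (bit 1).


Huffman tree construction:
Step 1: Merge J(3) + E(7) = 10
Step 2: Merge H(9) + (J+E)(10) = 19
Step 3: Merge (H+(J+E))(19) + G(20) = 39
Step 4: Merge F(22) + I(30) = 52
Step 5: Merge ((H+(J+E))+G)(39) + (F+I)(52) = 91
Read each symbol's code off the tree from the root (left child = 0, right child = 1).

Codes:
  J: 0010 (length 4)
  H: 000 (length 3)
  G: 01 (length 2)
  E: 0011 (length 4)
  F: 10 (length 2)
  I: 11 (length 2)
Average code length: 211/91 = 2.3187 bits/symbol


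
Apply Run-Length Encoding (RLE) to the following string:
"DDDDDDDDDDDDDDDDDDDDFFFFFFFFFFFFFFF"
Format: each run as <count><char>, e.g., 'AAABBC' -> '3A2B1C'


Scanning runs left to right:
  i=0: run of 'D' x 20 -> '20D'
  i=20: run of 'F' x 15 -> '15F'

RLE = 20D15F


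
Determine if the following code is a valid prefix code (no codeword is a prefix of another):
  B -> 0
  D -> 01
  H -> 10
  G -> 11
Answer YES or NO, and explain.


Checking each pair (does one codeword prefix another?):
  B='0' vs D='01': prefix -- VIOLATION

NO -- this is NOT a valid prefix code. B (0) is a prefix of D (01).


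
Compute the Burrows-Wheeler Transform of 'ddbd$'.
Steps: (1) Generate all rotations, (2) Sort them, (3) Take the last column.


Rotations (sorted):
  0: $ddbd -> last char: d
  1: bd$dd -> last char: d
  2: d$ddb -> last char: b
  3: dbd$d -> last char: d
  4: ddbd$ -> last char: $


BWT = ddbd$


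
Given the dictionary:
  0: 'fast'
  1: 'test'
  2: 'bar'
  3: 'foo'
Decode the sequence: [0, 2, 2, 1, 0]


Look up each index in the dictionary:
  0 -> 'fast'
  2 -> 'bar'
  2 -> 'bar'
  1 -> 'test'
  0 -> 'fast'

Decoded: "fast bar bar test fast"


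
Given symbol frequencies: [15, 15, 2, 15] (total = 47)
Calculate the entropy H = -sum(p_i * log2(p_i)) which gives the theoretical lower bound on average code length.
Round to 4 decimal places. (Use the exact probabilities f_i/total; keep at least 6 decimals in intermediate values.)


Per-symbol terms -p_i * log2(p_i) with p_i = f_i/47:
  p = 15/47 = 0.319149: log2(p) = -1.647698, -p*log2(p) = 0.525861
  p = 15/47 = 0.319149: log2(p) = -1.647698, -p*log2(p) = 0.525861
  p = 2/47 = 0.042553: log2(p) = -4.554589, -p*log2(p) = 0.193812
  p = 15/47 = 0.319149: log2(p) = -1.647698, -p*log2(p) = 0.525861
H = 0.525861 + 0.525861 + 0.193812 + 0.525861 = 1.771395

H = 1.7714 bits/symbol


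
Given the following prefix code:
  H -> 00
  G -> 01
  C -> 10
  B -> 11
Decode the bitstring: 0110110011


Decoding step by step:
Bits 01 -> G
Bits 10 -> C
Bits 11 -> B
Bits 00 -> H
Bits 11 -> B


Decoded message: GCBHB


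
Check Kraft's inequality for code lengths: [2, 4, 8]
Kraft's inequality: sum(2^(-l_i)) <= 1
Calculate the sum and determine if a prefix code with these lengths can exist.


Sum = 2^(-2) + 2^(-4) + 2^(-8)
    = 0.25 + 0.0625 + 0.00390625
    = 81/256 = 0.31640625
Since 0.31640625 <= 1, Kraft's inequality IS satisfied.
A prefix code with these lengths CAN exist.

Kraft sum = 0.31640625. Satisfied.


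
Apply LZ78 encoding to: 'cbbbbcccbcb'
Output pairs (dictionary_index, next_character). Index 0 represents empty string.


LZ78 encoding steps:
Dictionary: {0: ''}
Step 1: w='' (idx 0), next='c' -> output (0, 'c'), add 'c' as idx 1
Step 2: w='' (idx 0), next='b' -> output (0, 'b'), add 'b' as idx 2
Step 3: w='b' (idx 2), next='b' -> output (2, 'b'), add 'bb' as idx 3
Step 4: w='b' (idx 2), next='c' -> output (2, 'c'), add 'bc' as idx 4
Step 5: w='c' (idx 1), next='c' -> output (1, 'c'), add 'cc' as idx 5
Step 6: w='bc' (idx 4), next='b' -> output (4, 'b'), add 'bcb' as idx 6


Encoded: [(0, 'c'), (0, 'b'), (2, 'b'), (2, 'c'), (1, 'c'), (4, 'b')]


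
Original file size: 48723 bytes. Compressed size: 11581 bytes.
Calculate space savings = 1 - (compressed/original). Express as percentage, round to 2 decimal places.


ratio = compressed/original = 11581/48723 = 0.237691
savings = 1 - ratio = 1 - 0.237691 = 0.762309
as a percentage: 0.762309 * 100 = 76.23%

Space savings = 1 - 11581/48723 = 76.23%


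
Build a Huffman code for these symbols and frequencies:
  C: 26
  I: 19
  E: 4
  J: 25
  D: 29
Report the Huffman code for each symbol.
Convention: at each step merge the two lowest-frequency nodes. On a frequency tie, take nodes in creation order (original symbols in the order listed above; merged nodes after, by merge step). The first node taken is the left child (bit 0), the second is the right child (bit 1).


Huffman tree construction:
Step 1: Merge E(4) + I(19) = 23
Step 2: Merge (E+I)(23) + J(25) = 48
Step 3: Merge C(26) + D(29) = 55
Step 4: Merge ((E+I)+J)(48) + (C+D)(55) = 103
Read each symbol's code off the tree from the root (left child = 0, right child = 1).

Codes:
  C: 10 (length 2)
  I: 001 (length 3)
  E: 000 (length 3)
  J: 01 (length 2)
  D: 11 (length 2)
Average code length: 229/103 = 2.2233 bits/symbol


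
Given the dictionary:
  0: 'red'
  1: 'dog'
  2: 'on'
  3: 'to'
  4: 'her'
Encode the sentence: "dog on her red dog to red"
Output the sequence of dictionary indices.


Look up each word in the dictionary:
  'dog' -> 1
  'on' -> 2
  'her' -> 4
  'red' -> 0
  'dog' -> 1
  'to' -> 3
  'red' -> 0

Encoded: [1, 2, 4, 0, 1, 3, 0]


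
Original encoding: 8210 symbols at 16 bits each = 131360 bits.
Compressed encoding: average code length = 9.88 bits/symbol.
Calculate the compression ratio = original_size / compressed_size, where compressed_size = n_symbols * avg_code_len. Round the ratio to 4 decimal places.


original_size = n_symbols * orig_bits = 8210 * 16 = 131360 bits
compressed_size = n_symbols * avg_code_len = 8210 * 9.88 = 81114.8 bits
ratio = original_size / compressed_size = 131360 / 81114.8 = 1.6194

Compression ratio = 1.6194


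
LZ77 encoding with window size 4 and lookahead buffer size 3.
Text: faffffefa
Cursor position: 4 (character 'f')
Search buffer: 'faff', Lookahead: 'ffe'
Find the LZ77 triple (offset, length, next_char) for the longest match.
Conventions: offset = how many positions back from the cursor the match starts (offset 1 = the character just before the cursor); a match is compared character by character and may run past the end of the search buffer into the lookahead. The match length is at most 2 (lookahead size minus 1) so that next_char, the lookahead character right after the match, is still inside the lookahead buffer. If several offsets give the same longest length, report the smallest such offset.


Try each offset into the search buffer:
  offset=1 (pos 3, char 'f'): match length 2
  offset=2 (pos 2, char 'f'): match length 2
  offset=3 (pos 1, char 'a'): match length 0
  offset=4 (pos 0, char 'f'): match length 1
Longest match has length 2, found at offsets 1, 2; take the smallest, offset 1.
next_char = character at position 4 + 2 = 6 -> 'e'

Best match: offset=1, length=2 (matching 'ff' starting at position 3)
LZ77 triple: (1, 2, 'e')


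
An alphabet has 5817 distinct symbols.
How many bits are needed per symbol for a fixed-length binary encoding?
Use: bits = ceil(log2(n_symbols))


log2(5817) = 12.5061
Bracket: 2^12 = 4096 < 5817 <= 2^13 = 8192
So ceil(log2(5817)) = 13

bits = ceil(log2(5817)) = ceil(12.5061) = 13 bits


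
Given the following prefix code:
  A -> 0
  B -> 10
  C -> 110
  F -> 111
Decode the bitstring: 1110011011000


Decoding step by step:
Bits 111 -> F
Bits 0 -> A
Bits 0 -> A
Bits 110 -> C
Bits 110 -> C
Bits 0 -> A
Bits 0 -> A


Decoded message: FAACCAA


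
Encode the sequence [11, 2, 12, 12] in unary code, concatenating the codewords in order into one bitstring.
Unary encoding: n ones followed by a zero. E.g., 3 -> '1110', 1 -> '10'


Encode each number as n ones followed by a terminating 0:
  11 -> 111111111110 (12 bits)
  2 -> 110 (3 bits)
  12 -> 1111111111110 (13 bits)
  12 -> 1111111111110 (13 bits)
Total length = 12 + 3 + 13 + 13 = 41 bits.

Unary([11, 2, 12, 12]) = 11111111111011011111111111101111111111110 (41 bits)


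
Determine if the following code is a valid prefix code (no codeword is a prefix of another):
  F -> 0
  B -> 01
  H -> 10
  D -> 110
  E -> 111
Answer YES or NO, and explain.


Checking each pair (does one codeword prefix another?):
  F='0' vs B='01': prefix -- VIOLATION

NO -- this is NOT a valid prefix code. F (0) is a prefix of B (01).


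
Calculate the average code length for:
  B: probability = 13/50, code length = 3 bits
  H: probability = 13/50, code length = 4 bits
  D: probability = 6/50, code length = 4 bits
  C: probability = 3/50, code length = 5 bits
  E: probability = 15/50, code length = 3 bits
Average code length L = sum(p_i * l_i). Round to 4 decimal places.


Weighted contributions p_i * l_i:
  B: (13/50) * 3 = 39/50
  H: (13/50) * 4 = 52/50
  D: (6/50) * 4 = 24/50
  C: (3/50) * 5 = 15/50
  E: (15/50) * 3 = 45/50
Sum = (39 + 52 + 24 + 15 + 45)/50 = 175/50

L = 175/50 = 3.5000 bits/symbol


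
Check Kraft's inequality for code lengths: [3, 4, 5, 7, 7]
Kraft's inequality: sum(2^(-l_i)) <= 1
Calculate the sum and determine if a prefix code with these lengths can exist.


Sum = 2^(-3) + 2^(-4) + 2^(-5) + 2^(-7) + 2^(-7)
    = 0.125 + 0.0625 + 0.03125 + 0.0078125 + 0.0078125
    = 30/128 = 0.234375
Since 0.234375 <= 1, Kraft's inequality IS satisfied.
A prefix code with these lengths CAN exist.

Kraft sum = 0.234375. Satisfied.


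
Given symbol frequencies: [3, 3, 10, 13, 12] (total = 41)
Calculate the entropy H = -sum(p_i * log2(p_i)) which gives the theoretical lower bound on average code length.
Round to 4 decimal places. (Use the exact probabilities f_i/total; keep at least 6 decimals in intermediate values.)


Per-symbol terms -p_i * log2(p_i) with p_i = f_i/41:
  p = 3/41 = 0.073171: log2(p) = -3.772590, -p*log2(p) = 0.276043
  p = 3/41 = 0.073171: log2(p) = -3.772590, -p*log2(p) = 0.276043
  p = 10/41 = 0.243902: log2(p) = -2.035624, -p*log2(p) = 0.496494
  p = 13/41 = 0.317073: log2(p) = -1.657112, -p*log2(p) = 0.525426
  p = 12/41 = 0.292683: log2(p) = -1.772590, -p*log2(p) = 0.518807
H = 0.276043 + 0.276043 + 0.496494 + 0.525426 + 0.518807 = 2.092813

H = 2.0928 bits/symbol


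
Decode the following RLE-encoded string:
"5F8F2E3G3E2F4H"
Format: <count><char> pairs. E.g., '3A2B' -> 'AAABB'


Expanding each <count><char> pair:
  5F -> 'FFFFF'
  8F -> 'FFFFFFFF'
  2E -> 'EE'
  3G -> 'GGG'
  3E -> 'EEE'
  2F -> 'FF'
  4H -> 'HHHH'

Decoded = FFFFFFFFFFFFFEEGGGEEEFFHHHH


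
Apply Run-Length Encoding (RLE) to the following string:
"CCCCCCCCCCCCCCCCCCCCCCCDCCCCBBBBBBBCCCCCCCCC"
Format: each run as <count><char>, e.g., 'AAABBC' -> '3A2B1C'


Scanning runs left to right:
  i=0: run of 'C' x 23 -> '23C'
  i=23: run of 'D' x 1 -> '1D'
  i=24: run of 'C' x 4 -> '4C'
  i=28: run of 'B' x 7 -> '7B'
  i=35: run of 'C' x 9 -> '9C'

RLE = 23C1D4C7B9C


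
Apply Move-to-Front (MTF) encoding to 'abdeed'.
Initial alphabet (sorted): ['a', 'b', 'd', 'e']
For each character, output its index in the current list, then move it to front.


MTF encoding:
'a': index 0 in ['a', 'b', 'd', 'e'] -> ['a', 'b', 'd', 'e']
'b': index 1 in ['a', 'b', 'd', 'e'] -> ['b', 'a', 'd', 'e']
'd': index 2 in ['b', 'a', 'd', 'e'] -> ['d', 'b', 'a', 'e']
'e': index 3 in ['d', 'b', 'a', 'e'] -> ['e', 'd', 'b', 'a']
'e': index 0 in ['e', 'd', 'b', 'a'] -> ['e', 'd', 'b', 'a']
'd': index 1 in ['e', 'd', 'b', 'a'] -> ['d', 'e', 'b', 'a']


Output: [0, 1, 2, 3, 0, 1]


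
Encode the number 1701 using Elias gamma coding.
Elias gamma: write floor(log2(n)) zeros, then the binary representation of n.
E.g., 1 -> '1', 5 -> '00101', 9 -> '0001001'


num_bits = floor(log2(1701)) + 1 = 11
leading_zeros = num_bits - 1 = 10
binary(1701) = 11010100101

Elias gamma(1701) = '0000000000' + '11010100101' = 000000000011010100101 (21 bits)


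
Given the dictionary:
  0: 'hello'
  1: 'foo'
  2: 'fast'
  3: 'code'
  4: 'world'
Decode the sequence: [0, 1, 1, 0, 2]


Look up each index in the dictionary:
  0 -> 'hello'
  1 -> 'foo'
  1 -> 'foo'
  0 -> 'hello'
  2 -> 'fast'

Decoded: "hello foo foo hello fast"


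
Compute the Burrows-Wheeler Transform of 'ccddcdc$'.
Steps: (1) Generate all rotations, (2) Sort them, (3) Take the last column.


Rotations (sorted):
  0: $ccddcdc -> last char: c
  1: c$ccddcd -> last char: d
  2: ccddcdc$ -> last char: $
  3: cdc$ccdd -> last char: d
  4: cddcdc$c -> last char: c
  5: dc$ccddc -> last char: c
  6: dcdc$ccd -> last char: d
  7: ddcdc$cc -> last char: c


BWT = cd$dccdc


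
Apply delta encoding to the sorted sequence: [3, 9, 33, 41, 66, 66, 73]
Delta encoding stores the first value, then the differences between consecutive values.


First value: 3
Deltas:
  9 - 3 = 6
  33 - 9 = 24
  41 - 33 = 8
  66 - 41 = 25
  66 - 66 = 0
  73 - 66 = 7


Delta encoded: [3, 6, 24, 8, 25, 0, 7]


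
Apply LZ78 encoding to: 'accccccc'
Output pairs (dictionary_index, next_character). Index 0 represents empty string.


LZ78 encoding steps:
Dictionary: {0: ''}
Step 1: w='' (idx 0), next='a' -> output (0, 'a'), add 'a' as idx 1
Step 2: w='' (idx 0), next='c' -> output (0, 'c'), add 'c' as idx 2
Step 3: w='c' (idx 2), next='c' -> output (2, 'c'), add 'cc' as idx 3
Step 4: w='cc' (idx 3), next='c' -> output (3, 'c'), add 'ccc' as idx 4
Step 5: w='c' (idx 2), end of input -> output (2, '')


Encoded: [(0, 'a'), (0, 'c'), (2, 'c'), (3, 'c'), (2, '')]


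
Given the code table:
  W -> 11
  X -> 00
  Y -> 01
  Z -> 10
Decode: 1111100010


Decoding:
11 -> W
11 -> W
10 -> Z
00 -> X
10 -> Z


Result: WWZXZ


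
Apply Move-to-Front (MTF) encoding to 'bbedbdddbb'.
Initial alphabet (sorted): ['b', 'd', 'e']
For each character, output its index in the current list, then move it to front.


MTF encoding:
'b': index 0 in ['b', 'd', 'e'] -> ['b', 'd', 'e']
'b': index 0 in ['b', 'd', 'e'] -> ['b', 'd', 'e']
'e': index 2 in ['b', 'd', 'e'] -> ['e', 'b', 'd']
'd': index 2 in ['e', 'b', 'd'] -> ['d', 'e', 'b']
'b': index 2 in ['d', 'e', 'b'] -> ['b', 'd', 'e']
'd': index 1 in ['b', 'd', 'e'] -> ['d', 'b', 'e']
'd': index 0 in ['d', 'b', 'e'] -> ['d', 'b', 'e']
'd': index 0 in ['d', 'b', 'e'] -> ['d', 'b', 'e']
'b': index 1 in ['d', 'b', 'e'] -> ['b', 'd', 'e']
'b': index 0 in ['b', 'd', 'e'] -> ['b', 'd', 'e']


Output: [0, 0, 2, 2, 2, 1, 0, 0, 1, 0]


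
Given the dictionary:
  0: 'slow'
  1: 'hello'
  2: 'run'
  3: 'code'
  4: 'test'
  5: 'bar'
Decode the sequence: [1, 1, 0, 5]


Look up each index in the dictionary:
  1 -> 'hello'
  1 -> 'hello'
  0 -> 'slow'
  5 -> 'bar'

Decoded: "hello hello slow bar"


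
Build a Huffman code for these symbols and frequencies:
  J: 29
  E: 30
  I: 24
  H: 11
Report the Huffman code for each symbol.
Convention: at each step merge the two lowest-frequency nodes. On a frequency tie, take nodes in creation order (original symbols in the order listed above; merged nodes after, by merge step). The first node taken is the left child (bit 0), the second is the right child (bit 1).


Huffman tree construction:
Step 1: Merge H(11) + I(24) = 35
Step 2: Merge J(29) + E(30) = 59
Step 3: Merge (H+I)(35) + (J+E)(59) = 94
Read each symbol's code off the tree from the root (left child = 0, right child = 1).

Codes:
  J: 10 (length 2)
  E: 11 (length 2)
  I: 01 (length 2)
  H: 00 (length 2)
Average code length: 188/94 = 2.0000 bits/symbol


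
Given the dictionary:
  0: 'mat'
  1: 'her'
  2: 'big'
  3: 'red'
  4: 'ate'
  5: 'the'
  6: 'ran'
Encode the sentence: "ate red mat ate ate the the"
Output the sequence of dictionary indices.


Look up each word in the dictionary:
  'ate' -> 4
  'red' -> 3
  'mat' -> 0
  'ate' -> 4
  'ate' -> 4
  'the' -> 5
  'the' -> 5

Encoded: [4, 3, 0, 4, 4, 5, 5]


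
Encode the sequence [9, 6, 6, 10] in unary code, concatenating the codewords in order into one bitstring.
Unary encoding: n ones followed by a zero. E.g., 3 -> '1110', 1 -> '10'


Encode each number as n ones followed by a terminating 0:
  9 -> 1111111110 (10 bits)
  6 -> 1111110 (7 bits)
  6 -> 1111110 (7 bits)
  10 -> 11111111110 (11 bits)
Total length = 10 + 7 + 7 + 11 = 35 bits.

Unary([9, 6, 6, 10]) = 11111111101111110111111011111111110 (35 bits)


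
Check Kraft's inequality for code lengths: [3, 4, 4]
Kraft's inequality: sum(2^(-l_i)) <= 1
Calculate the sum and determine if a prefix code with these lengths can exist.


Sum = 2^(-3) + 2^(-4) + 2^(-4)
    = 0.125 + 0.0625 + 0.0625
    = 4/16 = 0.25
Since 0.25 <= 1, Kraft's inequality IS satisfied.
A prefix code with these lengths CAN exist.

Kraft sum = 0.25. Satisfied.


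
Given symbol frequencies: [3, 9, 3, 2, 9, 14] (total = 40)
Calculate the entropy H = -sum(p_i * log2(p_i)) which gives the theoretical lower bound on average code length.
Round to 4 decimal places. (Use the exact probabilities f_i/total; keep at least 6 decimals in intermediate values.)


Per-symbol terms -p_i * log2(p_i) with p_i = f_i/40:
  p = 3/40 = 0.075000: log2(p) = -3.736966, -p*log2(p) = 0.280272
  p = 9/40 = 0.225000: log2(p) = -2.152003, -p*log2(p) = 0.484201
  p = 3/40 = 0.075000: log2(p) = -3.736966, -p*log2(p) = 0.280272
  p = 2/40 = 0.050000: log2(p) = -4.321928, -p*log2(p) = 0.216096
  p = 9/40 = 0.225000: log2(p) = -2.152003, -p*log2(p) = 0.484201
  p = 14/40 = 0.350000: log2(p) = -1.514573, -p*log2(p) = 0.530101
H = 0.280272 + 0.484201 + 0.280272 + 0.216096 + 0.484201 + 0.530101 = 2.275143

H = 2.2751 bits/symbol


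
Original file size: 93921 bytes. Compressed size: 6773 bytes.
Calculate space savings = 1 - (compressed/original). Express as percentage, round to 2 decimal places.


ratio = compressed/original = 6773/93921 = 0.072114
savings = 1 - ratio = 1 - 0.072114 = 0.927886
as a percentage: 0.927886 * 100 = 92.79%

Space savings = 1 - 6773/93921 = 92.79%


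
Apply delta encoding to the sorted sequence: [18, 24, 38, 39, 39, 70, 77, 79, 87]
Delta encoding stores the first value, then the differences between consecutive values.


First value: 18
Deltas:
  24 - 18 = 6
  38 - 24 = 14
  39 - 38 = 1
  39 - 39 = 0
  70 - 39 = 31
  77 - 70 = 7
  79 - 77 = 2
  87 - 79 = 8


Delta encoded: [18, 6, 14, 1, 0, 31, 7, 2, 8]


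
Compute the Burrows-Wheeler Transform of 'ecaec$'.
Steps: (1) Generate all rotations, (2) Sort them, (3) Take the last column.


Rotations (sorted):
  0: $ecaec -> last char: c
  1: aec$ec -> last char: c
  2: c$ecae -> last char: e
  3: caec$e -> last char: e
  4: ec$eca -> last char: a
  5: ecaec$ -> last char: $


BWT = cceea$


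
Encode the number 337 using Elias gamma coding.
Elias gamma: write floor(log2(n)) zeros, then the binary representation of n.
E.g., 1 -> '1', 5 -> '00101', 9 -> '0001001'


num_bits = floor(log2(337)) + 1 = 9
leading_zeros = num_bits - 1 = 8
binary(337) = 101010001

Elias gamma(337) = '00000000' + '101010001' = 00000000101010001 (17 bits)


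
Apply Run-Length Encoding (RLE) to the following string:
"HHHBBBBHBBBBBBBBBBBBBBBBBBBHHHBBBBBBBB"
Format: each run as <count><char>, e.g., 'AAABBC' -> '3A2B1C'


Scanning runs left to right:
  i=0: run of 'H' x 3 -> '3H'
  i=3: run of 'B' x 4 -> '4B'
  i=7: run of 'H' x 1 -> '1H'
  i=8: run of 'B' x 19 -> '19B'
  i=27: run of 'H' x 3 -> '3H'
  i=30: run of 'B' x 8 -> '8B'

RLE = 3H4B1H19B3H8B


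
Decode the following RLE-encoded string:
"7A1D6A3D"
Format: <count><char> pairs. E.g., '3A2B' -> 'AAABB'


Expanding each <count><char> pair:
  7A -> 'AAAAAAA'
  1D -> 'D'
  6A -> 'AAAAAA'
  3D -> 'DDD'

Decoded = AAAAAAADAAAAAADDD


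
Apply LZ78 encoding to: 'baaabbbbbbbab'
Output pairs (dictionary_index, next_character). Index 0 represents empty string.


LZ78 encoding steps:
Dictionary: {0: ''}
Step 1: w='' (idx 0), next='b' -> output (0, 'b'), add 'b' as idx 1
Step 2: w='' (idx 0), next='a' -> output (0, 'a'), add 'a' as idx 2
Step 3: w='a' (idx 2), next='a' -> output (2, 'a'), add 'aa' as idx 3
Step 4: w='b' (idx 1), next='b' -> output (1, 'b'), add 'bb' as idx 4
Step 5: w='bb' (idx 4), next='b' -> output (4, 'b'), add 'bbb' as idx 5
Step 6: w='bb' (idx 4), next='a' -> output (4, 'a'), add 'bba' as idx 6
Step 7: w='b' (idx 1), end of input -> output (1, '')


Encoded: [(0, 'b'), (0, 'a'), (2, 'a'), (1, 'b'), (4, 'b'), (4, 'a'), (1, '')]


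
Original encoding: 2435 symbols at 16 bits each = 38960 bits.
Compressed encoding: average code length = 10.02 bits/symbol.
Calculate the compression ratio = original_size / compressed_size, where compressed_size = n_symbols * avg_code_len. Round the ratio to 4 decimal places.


original_size = n_symbols * orig_bits = 2435 * 16 = 38960 bits
compressed_size = n_symbols * avg_code_len = 2435 * 10.02 = 24398.7 bits
ratio = original_size / compressed_size = 38960 / 24398.7 = 1.5968

Compression ratio = 1.5968


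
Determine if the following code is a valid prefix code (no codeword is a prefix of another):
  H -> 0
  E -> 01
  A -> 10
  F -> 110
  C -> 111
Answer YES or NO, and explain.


Checking each pair (does one codeword prefix another?):
  H='0' vs E='01': prefix -- VIOLATION

NO -- this is NOT a valid prefix code. H (0) is a prefix of E (01).


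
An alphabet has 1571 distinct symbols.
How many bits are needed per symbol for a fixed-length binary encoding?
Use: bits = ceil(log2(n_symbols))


log2(1571) = 10.6175
Bracket: 2^10 = 1024 < 1571 <= 2^11 = 2048
So ceil(log2(1571)) = 11

bits = ceil(log2(1571)) = ceil(10.6175) = 11 bits


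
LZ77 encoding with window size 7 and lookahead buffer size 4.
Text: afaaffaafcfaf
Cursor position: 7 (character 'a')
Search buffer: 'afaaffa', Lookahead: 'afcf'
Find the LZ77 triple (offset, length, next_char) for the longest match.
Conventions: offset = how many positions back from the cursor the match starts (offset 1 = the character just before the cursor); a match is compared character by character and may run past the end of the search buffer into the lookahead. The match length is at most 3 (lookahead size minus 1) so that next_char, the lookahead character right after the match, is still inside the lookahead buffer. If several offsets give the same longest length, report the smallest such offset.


Try each offset into the search buffer:
  offset=1 (pos 6, char 'a'): match length 1
  offset=2 (pos 5, char 'f'): match length 0
  offset=3 (pos 4, char 'f'): match length 0
  offset=4 (pos 3, char 'a'): match length 2
  offset=5 (pos 2, char 'a'): match length 1
  offset=6 (pos 1, char 'f'): match length 0
  offset=7 (pos 0, char 'a'): match length 2
Longest match has length 2, found at offsets 4, 7; take the smallest, offset 4.
next_char = character at position 7 + 2 = 9 -> 'c'

Best match: offset=4, length=2 (matching 'af' starting at position 3)
LZ77 triple: (4, 2, 'c')


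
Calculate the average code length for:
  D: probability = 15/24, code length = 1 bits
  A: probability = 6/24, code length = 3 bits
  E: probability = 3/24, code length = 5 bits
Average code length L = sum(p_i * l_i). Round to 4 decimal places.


Weighted contributions p_i * l_i:
  D: (15/24) * 1 = 15/24
  A: (6/24) * 3 = 18/24
  E: (3/24) * 5 = 15/24
Sum = (15 + 18 + 15)/24 = 48/24

L = 48/24 = 2.0000 bits/symbol


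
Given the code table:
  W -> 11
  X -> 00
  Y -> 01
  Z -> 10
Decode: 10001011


Decoding:
10 -> Z
00 -> X
10 -> Z
11 -> W


Result: ZXZW


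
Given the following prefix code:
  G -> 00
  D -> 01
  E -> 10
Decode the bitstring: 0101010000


Decoding step by step:
Bits 01 -> D
Bits 01 -> D
Bits 01 -> D
Bits 00 -> G
Bits 00 -> G


Decoded message: DDDGG


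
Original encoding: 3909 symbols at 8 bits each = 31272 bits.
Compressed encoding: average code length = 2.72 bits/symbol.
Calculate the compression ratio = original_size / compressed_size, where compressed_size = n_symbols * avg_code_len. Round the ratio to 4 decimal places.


original_size = n_symbols * orig_bits = 3909 * 8 = 31272 bits
compressed_size = n_symbols * avg_code_len = 3909 * 2.72 = 10632.48 bits
ratio = original_size / compressed_size = 31272 / 10632.48 = 2.9412

Compression ratio = 2.9412


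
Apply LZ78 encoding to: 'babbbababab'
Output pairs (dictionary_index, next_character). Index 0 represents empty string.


LZ78 encoding steps:
Dictionary: {0: ''}
Step 1: w='' (idx 0), next='b' -> output (0, 'b'), add 'b' as idx 1
Step 2: w='' (idx 0), next='a' -> output (0, 'a'), add 'a' as idx 2
Step 3: w='b' (idx 1), next='b' -> output (1, 'b'), add 'bb' as idx 3
Step 4: w='b' (idx 1), next='a' -> output (1, 'a'), add 'ba' as idx 4
Step 5: w='ba' (idx 4), next='b' -> output (4, 'b'), add 'bab' as idx 5
Step 6: w='a' (idx 2), next='b' -> output (2, 'b'), add 'ab' as idx 6


Encoded: [(0, 'b'), (0, 'a'), (1, 'b'), (1, 'a'), (4, 'b'), (2, 'b')]


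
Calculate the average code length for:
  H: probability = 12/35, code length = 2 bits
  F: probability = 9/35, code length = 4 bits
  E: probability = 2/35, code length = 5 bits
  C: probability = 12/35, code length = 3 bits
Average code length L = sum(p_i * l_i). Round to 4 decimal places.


Weighted contributions p_i * l_i:
  H: (12/35) * 2 = 24/35
  F: (9/35) * 4 = 36/35
  E: (2/35) * 5 = 10/35
  C: (12/35) * 3 = 36/35
Sum = (24 + 36 + 10 + 36)/35 = 106/35

L = 106/35 = 3.0286 bits/symbol


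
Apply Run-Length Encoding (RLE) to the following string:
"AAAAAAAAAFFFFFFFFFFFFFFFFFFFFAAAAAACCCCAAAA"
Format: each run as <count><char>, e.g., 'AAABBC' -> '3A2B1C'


Scanning runs left to right:
  i=0: run of 'A' x 9 -> '9A'
  i=9: run of 'F' x 20 -> '20F'
  i=29: run of 'A' x 6 -> '6A'
  i=35: run of 'C' x 4 -> '4C'
  i=39: run of 'A' x 4 -> '4A'

RLE = 9A20F6A4C4A


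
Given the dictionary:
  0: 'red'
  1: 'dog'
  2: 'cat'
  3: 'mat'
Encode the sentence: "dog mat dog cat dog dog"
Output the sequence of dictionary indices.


Look up each word in the dictionary:
  'dog' -> 1
  'mat' -> 3
  'dog' -> 1
  'cat' -> 2
  'dog' -> 1
  'dog' -> 1

Encoded: [1, 3, 1, 2, 1, 1]


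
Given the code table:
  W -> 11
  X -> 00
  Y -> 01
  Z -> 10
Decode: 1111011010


Decoding:
11 -> W
11 -> W
01 -> Y
10 -> Z
10 -> Z


Result: WWYZZ


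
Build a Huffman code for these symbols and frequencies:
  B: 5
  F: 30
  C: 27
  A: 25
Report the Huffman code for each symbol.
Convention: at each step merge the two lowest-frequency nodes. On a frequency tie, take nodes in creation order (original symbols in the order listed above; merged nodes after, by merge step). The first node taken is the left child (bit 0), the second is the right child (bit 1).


Huffman tree construction:
Step 1: Merge B(5) + A(25) = 30
Step 2: Merge C(27) + F(30) = 57
Step 3: Merge (B+A)(30) + (C+F)(57) = 87
Read each symbol's code off the tree from the root (left child = 0, right child = 1).

Codes:
  B: 00 (length 2)
  F: 11 (length 2)
  C: 10 (length 2)
  A: 01 (length 2)
Average code length: 174/87 = 2.0000 bits/symbol


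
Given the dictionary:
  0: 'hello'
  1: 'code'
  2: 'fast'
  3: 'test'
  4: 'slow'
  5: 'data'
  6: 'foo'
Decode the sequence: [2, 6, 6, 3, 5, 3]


Look up each index in the dictionary:
  2 -> 'fast'
  6 -> 'foo'
  6 -> 'foo'
  3 -> 'test'
  5 -> 'data'
  3 -> 'test'

Decoded: "fast foo foo test data test"


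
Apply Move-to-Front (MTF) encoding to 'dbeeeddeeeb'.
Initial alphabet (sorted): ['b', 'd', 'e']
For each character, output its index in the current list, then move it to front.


MTF encoding:
'd': index 1 in ['b', 'd', 'e'] -> ['d', 'b', 'e']
'b': index 1 in ['d', 'b', 'e'] -> ['b', 'd', 'e']
'e': index 2 in ['b', 'd', 'e'] -> ['e', 'b', 'd']
'e': index 0 in ['e', 'b', 'd'] -> ['e', 'b', 'd']
'e': index 0 in ['e', 'b', 'd'] -> ['e', 'b', 'd']
'd': index 2 in ['e', 'b', 'd'] -> ['d', 'e', 'b']
'd': index 0 in ['d', 'e', 'b'] -> ['d', 'e', 'b']
'e': index 1 in ['d', 'e', 'b'] -> ['e', 'd', 'b']
'e': index 0 in ['e', 'd', 'b'] -> ['e', 'd', 'b']
'e': index 0 in ['e', 'd', 'b'] -> ['e', 'd', 'b']
'b': index 2 in ['e', 'd', 'b'] -> ['b', 'e', 'd']


Output: [1, 1, 2, 0, 0, 2, 0, 1, 0, 0, 2]


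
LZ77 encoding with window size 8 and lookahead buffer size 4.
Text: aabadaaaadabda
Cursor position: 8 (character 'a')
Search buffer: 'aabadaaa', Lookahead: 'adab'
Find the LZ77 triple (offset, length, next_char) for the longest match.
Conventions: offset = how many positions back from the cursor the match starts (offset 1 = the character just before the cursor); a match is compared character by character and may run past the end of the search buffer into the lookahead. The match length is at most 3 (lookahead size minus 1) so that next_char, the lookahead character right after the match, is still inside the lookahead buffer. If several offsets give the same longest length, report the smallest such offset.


Try each offset into the search buffer:
  offset=1 (pos 7, char 'a'): match length 1
  offset=2 (pos 6, char 'a'): match length 1
  offset=3 (pos 5, char 'a'): match length 1
  offset=4 (pos 4, char 'd'): match length 0
  offset=5 (pos 3, char 'a'): match length 3
  offset=6 (pos 2, char 'b'): match length 0
  offset=7 (pos 1, char 'a'): match length 1
  offset=8 (pos 0, char 'a'): match length 1
Longest match has length 3 at offset 5.
next_char = character at position 8 + 3 = 11 -> 'b'

Best match: offset=5, length=3 (matching 'ada' starting at position 3)
LZ77 triple: (5, 3, 'b')


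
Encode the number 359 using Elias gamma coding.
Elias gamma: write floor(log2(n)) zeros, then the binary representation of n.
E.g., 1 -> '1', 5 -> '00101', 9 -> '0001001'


num_bits = floor(log2(359)) + 1 = 9
leading_zeros = num_bits - 1 = 8
binary(359) = 101100111

Elias gamma(359) = '00000000' + '101100111' = 00000000101100111 (17 bits)


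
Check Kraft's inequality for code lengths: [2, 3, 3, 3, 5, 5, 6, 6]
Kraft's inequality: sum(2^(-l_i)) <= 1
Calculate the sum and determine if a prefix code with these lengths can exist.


Sum = 2^(-2) + 2^(-3) + 2^(-3) + 2^(-3) + 2^(-5) + 2^(-5) + 2^(-6) + 2^(-6)
    = 0.25 + 0.125 + 0.125 + 0.125 + 0.03125 + 0.03125 + 0.015625 + 0.015625
    = 46/64 = 0.71875
Since 0.71875 <= 1, Kraft's inequality IS satisfied.
A prefix code with these lengths CAN exist.

Kraft sum = 0.71875. Satisfied.


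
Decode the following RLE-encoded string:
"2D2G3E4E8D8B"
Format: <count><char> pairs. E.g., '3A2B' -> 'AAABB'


Expanding each <count><char> pair:
  2D -> 'DD'
  2G -> 'GG'
  3E -> 'EEE'
  4E -> 'EEEE'
  8D -> 'DDDDDDDD'
  8B -> 'BBBBBBBB'

Decoded = DDGGEEEEEEEDDDDDDDDBBBBBBBB


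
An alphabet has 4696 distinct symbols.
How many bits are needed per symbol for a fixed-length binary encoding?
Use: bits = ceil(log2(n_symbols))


log2(4696) = 12.1972
Bracket: 2^12 = 4096 < 4696 <= 2^13 = 8192
So ceil(log2(4696)) = 13

bits = ceil(log2(4696)) = ceil(12.1972) = 13 bits


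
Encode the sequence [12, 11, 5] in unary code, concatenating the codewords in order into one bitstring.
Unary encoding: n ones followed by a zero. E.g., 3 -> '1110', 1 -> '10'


Encode each number as n ones followed by a terminating 0:
  12 -> 1111111111110 (13 bits)
  11 -> 111111111110 (12 bits)
  5 -> 111110 (6 bits)
Total length = 13 + 12 + 6 = 31 bits.

Unary([12, 11, 5]) = 1111111111110111111111110111110 (31 bits)


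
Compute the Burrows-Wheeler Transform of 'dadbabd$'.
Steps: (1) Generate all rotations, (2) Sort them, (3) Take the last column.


Rotations (sorted):
  0: $dadbabd -> last char: d
  1: abd$dadb -> last char: b
  2: adbabd$d -> last char: d
  3: babd$dad -> last char: d
  4: bd$dadba -> last char: a
  5: d$dadbab -> last char: b
  6: dadbabd$ -> last char: $
  7: dbabd$da -> last char: a


BWT = dbddab$a


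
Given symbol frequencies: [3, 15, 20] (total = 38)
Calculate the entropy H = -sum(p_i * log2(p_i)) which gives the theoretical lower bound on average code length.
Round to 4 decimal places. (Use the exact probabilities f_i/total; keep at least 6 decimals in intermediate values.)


Per-symbol terms -p_i * log2(p_i) with p_i = f_i/38:
  p = 3/38 = 0.078947: log2(p) = -3.662965, -p*log2(p) = 0.289181
  p = 15/38 = 0.394737: log2(p) = -1.341037, -p*log2(p) = 0.529357
  p = 20/38 = 0.526316: log2(p) = -0.925999, -p*log2(p) = 0.487368
H = 0.289181 + 0.529357 + 0.487368 = 1.305906

H = 1.3059 bits/symbol


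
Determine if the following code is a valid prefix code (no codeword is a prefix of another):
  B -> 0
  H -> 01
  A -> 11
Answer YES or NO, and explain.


Checking each pair (does one codeword prefix another?):
  B='0' vs H='01': prefix -- VIOLATION

NO -- this is NOT a valid prefix code. B (0) is a prefix of H (01).


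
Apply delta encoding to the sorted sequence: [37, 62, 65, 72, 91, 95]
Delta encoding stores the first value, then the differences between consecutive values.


First value: 37
Deltas:
  62 - 37 = 25
  65 - 62 = 3
  72 - 65 = 7
  91 - 72 = 19
  95 - 91 = 4


Delta encoded: [37, 25, 3, 7, 19, 4]


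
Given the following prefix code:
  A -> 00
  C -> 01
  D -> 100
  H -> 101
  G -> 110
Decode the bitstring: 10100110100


Decoding step by step:
Bits 101 -> H
Bits 00 -> A
Bits 110 -> G
Bits 100 -> D


Decoded message: HAGD


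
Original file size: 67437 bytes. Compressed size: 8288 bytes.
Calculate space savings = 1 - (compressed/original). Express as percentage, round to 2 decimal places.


ratio = compressed/original = 8288/67437 = 0.1229
savings = 1 - ratio = 1 - 0.1229 = 0.8771
as a percentage: 0.8771 * 100 = 87.71%

Space savings = 1 - 8288/67437 = 87.71%


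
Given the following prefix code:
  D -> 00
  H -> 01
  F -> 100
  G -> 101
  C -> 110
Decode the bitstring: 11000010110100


Decoding step by step:
Bits 110 -> C
Bits 00 -> D
Bits 01 -> H
Bits 01 -> H
Bits 101 -> G
Bits 00 -> D


Decoded message: CDHHGD


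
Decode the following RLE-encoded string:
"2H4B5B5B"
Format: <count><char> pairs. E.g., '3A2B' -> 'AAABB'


Expanding each <count><char> pair:
  2H -> 'HH'
  4B -> 'BBBB'
  5B -> 'BBBBB'
  5B -> 'BBBBB'

Decoded = HHBBBBBBBBBBBBBB


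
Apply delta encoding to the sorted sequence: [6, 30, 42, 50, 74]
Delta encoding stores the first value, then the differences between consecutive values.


First value: 6
Deltas:
  30 - 6 = 24
  42 - 30 = 12
  50 - 42 = 8
  74 - 50 = 24


Delta encoded: [6, 24, 12, 8, 24]
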